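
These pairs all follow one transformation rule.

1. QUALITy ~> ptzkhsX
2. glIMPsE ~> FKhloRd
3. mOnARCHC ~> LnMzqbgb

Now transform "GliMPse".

Looking at the pairs, the operation is to shift every letter 1 place backward in the alphabet (wrapping around), then flip the case of every letter.
Applying both steps to "GliMPse": "FkhLOrd", then "fKHloRD".

fKHloRD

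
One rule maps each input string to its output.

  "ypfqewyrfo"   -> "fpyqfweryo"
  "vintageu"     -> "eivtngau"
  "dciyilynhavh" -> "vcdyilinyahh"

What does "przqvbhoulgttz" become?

trpqzbvohlutgz

In each case the input is transformed by: swap each adjacent pair of characters (1↔2, 3↔4, ...), then move the last character to the front.
Applying both steps to "przqvbhoulgttz": "rpqzbvohlutgzt", then "trpqzbvohlutgz".
(Check on "vintageu": → "ivtngaue" → "eivtngau" ✓)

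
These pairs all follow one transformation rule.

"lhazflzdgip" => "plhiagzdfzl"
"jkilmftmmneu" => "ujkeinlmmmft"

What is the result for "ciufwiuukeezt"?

tcizuefewkiuu

Looking at the pairs, the operation is to swap the first and last characters, then take characters alternately from the front and the back (1st, last, 2nd, 2nd-last, ...).
On "ciufwiuukeezt": the first step gives "tiufwiuukeezc", and the second then gives "tcizuefewkiuu".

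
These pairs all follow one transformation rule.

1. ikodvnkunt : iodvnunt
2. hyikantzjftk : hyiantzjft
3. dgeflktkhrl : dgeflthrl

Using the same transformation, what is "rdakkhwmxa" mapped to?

The pattern: remove every "k".
On "rdakkhwmxa" that produces "rdahwmxa".

rdahwmxa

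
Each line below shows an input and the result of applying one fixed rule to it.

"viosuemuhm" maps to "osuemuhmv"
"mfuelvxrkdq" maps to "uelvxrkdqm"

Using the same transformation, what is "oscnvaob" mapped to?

In each case the input is transformed by: move the first character to the end, then delete the first character.
Doing the same to "oscnvaob": "cnvaobo".

cnvaobo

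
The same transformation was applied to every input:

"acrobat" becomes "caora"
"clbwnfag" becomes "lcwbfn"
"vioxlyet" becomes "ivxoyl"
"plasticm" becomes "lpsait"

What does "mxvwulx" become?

Looking at the pairs, the operation is to swap each adjacent pair of characters (1↔2, 3↔4, ...), then delete the last 2 characters.
Starting from "mxvwulx": after the first operation, "xmwvlux"; after the second, "xmwvl".

xmwvl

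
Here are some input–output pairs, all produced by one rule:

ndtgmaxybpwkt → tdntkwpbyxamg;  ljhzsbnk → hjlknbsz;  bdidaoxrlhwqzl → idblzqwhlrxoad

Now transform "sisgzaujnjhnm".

sismnhjnjuazg

The transformation: reverse the string, then move the last 3 characters to the front (rotate right by 3).
On "sisgzaujnjhnm": the first step gives "mnhjnjuazgsis", and the second then gives "sismnhjnjuazg".
(Check on "bdidaoxrlhwqzl": → "lzqwhlrxoadidb" → "idblzqwhlrxoad" ✓)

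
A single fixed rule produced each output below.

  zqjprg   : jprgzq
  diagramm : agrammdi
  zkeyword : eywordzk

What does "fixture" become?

The rule is to move the first 2 characters to the end (rotate left by 2).
"fixture" → "xturefi".

xturefi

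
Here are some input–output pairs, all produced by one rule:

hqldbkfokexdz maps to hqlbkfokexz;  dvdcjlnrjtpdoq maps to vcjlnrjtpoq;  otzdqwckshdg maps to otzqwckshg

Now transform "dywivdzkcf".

The rule is to remove every "d".
On "dywivdzkcf" that produces "ywivzkcf".

ywivzkcf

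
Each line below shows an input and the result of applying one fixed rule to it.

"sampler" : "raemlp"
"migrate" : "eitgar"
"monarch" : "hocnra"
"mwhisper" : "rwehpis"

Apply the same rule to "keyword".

deryow

In each case the input is transformed by: take characters alternately from the front and the back (1st, last, 2nd, 2nd-last, ...), then delete the first character.
Starting from "keyword": after the first operation, "kderyow"; after the second, "deryow".
(Check on "sampler": → "sraemlp" → "raemlp" ✓)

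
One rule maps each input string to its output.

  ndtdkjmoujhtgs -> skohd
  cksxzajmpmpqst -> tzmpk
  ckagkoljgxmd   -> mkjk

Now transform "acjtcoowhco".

Rule — keep one character in every 3, starting at position 2 (positions 2nd, 5th, 8th, ...), then swap the first and last characters.
On "acjtcoowhco" that produces "ocwc".

ocwc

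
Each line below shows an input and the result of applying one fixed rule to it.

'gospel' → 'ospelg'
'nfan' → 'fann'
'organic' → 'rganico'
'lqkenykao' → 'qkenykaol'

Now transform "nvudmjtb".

vudmjtbn

Rule — move the first character to the end.
So "nvudmjtb" becomes "vudmjtbn".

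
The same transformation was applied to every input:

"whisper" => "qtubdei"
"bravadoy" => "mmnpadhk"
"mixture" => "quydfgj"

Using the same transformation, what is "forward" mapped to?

mpraddi

In each case the input is transformed by: sort the characters into alphabetical order, then shift every letter 12 places forward in the alphabet (wrapping around).
On "forward": the first step gives "adforrw", and the second then gives "mpraddi".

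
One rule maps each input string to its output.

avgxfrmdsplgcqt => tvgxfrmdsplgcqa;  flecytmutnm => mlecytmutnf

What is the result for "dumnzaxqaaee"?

The pattern: swap the first and last characters.
Applying that to "dumnzaxqaaee" gives "eumnzaxqaaed".

eumnzaxqaaed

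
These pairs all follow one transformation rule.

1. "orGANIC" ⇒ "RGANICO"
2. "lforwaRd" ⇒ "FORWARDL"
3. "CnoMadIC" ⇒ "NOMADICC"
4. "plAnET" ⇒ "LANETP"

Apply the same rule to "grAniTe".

Looking at the pairs, the operation is to move the first character to the end, then convert every letter to uppercase.
Working it through for "grAniTe": intermediate "rAniTeg", final "RANITEG".

RANITEG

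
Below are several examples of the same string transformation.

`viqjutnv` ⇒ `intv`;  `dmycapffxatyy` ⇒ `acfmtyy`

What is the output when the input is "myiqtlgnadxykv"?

The pattern: sort the characters into alphabetical order, then keep every other character starting from the first (positions 1st, 3rd, 5th, ...).
Starting from "myiqtlgnadxykv": after the first operation, "adgiklmnqtvxyy"; after the second, "agkmqvy".

agkmqvy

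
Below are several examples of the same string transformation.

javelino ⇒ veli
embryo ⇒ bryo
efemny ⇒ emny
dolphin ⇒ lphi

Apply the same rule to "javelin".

veli

Rule — move the first 2 characters to the end (rotate left by 2), then keep only the first 4 characters.
So "javelin" becomes "veli".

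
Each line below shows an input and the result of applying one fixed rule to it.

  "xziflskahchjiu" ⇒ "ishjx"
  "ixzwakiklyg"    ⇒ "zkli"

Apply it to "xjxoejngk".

The transformation: move the first 2 characters to the end (rotate left by 2), then keep one character in every 3, starting at position 1 (positions 1st, 4th, 7th, ...).
On "xjxoejngk": the first step gives "xoejngkxj", and the second then gives "xjk".

xjk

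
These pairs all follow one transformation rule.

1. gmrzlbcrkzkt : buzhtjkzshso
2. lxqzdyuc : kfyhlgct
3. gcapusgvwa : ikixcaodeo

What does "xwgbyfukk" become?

seojgncsf

The transformation: shift every letter 8 places forward in the alphabet (wrapping around), then swap the first and last characters.
For "xwgbyfukk" the result is "seojgncsf".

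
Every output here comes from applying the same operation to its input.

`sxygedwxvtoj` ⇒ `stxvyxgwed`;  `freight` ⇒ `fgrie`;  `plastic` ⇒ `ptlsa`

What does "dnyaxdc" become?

In each case the input is transformed by: delete the last 2 characters, then take characters alternately from the front and the back (1st, last, 2nd, 2nd-last, ...).
"dnyaxdc" → "dnyax" → "dxnay".

dxnay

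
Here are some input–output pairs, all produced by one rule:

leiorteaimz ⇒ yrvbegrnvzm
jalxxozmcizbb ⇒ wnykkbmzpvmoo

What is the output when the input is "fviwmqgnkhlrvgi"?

sivjzdtaxuyeitv

The pattern: shift every letter 13 places forward in the alphabet (wrapping around) — i.e. ROT13.
On "fviwmqgnkhlrvgi" that produces "sivjzdtaxuyeitv".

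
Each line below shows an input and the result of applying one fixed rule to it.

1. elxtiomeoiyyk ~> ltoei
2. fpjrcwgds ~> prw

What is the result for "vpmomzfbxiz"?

Looking at the pairs, the operation is to delete the last 2 characters, then keep every other character starting from the second (positions 2nd, 4th, 6th, ...).
On "vpmomzfbxiz": the first step gives "vpmomzfbx", and the second then gives "pozb".

pozb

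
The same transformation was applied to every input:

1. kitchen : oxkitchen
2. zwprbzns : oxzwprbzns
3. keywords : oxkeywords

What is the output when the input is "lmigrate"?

What's happening: prepend "ox".
On "lmigrate" that produces "oxlmigrate".

oxlmigrate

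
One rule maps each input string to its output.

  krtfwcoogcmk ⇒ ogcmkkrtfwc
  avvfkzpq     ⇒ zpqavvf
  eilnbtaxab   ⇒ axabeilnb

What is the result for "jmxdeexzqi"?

xzqijmxde

The transformation: swap the front and back halves of the string, then delete the first character.
Applying both steps to "jmxdeexzqi": "exzqijmxde", then "xzqijmxde".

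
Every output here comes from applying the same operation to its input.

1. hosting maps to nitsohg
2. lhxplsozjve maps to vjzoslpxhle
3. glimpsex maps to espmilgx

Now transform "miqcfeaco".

caefcqimo

Each output is the input with this applied: reverse the string, then move the first character to the end.
Working it through for "miqcfeaco": intermediate "ocaefcqim", final "caefcqimo".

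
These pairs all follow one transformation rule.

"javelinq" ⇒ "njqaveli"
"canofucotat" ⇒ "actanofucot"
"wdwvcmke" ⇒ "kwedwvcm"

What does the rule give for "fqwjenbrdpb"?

The pattern: swap the first and last characters, then move the last 2 characters to the front (rotate right by 2).
"fqwjenbrdpb" → "bqwjenbrdpf" → "pfbqwjenbrd".

pfbqwjenbrd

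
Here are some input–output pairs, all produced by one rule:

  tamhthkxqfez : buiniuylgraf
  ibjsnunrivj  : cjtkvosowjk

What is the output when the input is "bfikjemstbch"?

gcljfktncuid

Rule — shift every letter 1 place forward in the alphabet (wrapping around), then swap each adjacent pair of characters (1↔2, 3↔4, ...).
Applying both steps to "bfikjemstbch": "cgjlkfntucdi", then "gcljfktncuid".
(Check on "ibjsnunrivj": → "jcktovosjwk" → "cjtkvosowjk" ✓)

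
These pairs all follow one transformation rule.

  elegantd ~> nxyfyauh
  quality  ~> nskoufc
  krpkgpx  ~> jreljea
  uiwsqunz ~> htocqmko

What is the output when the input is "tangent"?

In each case the input is transformed by: shift every letter 6 places backward in the alphabet (wrapping around), then move the last 2 characters to the front (rotate right by 2).
Starting from "tangent": after the first operation, "nuhayhn"; after the second, "hnnuhay".

hnnuhay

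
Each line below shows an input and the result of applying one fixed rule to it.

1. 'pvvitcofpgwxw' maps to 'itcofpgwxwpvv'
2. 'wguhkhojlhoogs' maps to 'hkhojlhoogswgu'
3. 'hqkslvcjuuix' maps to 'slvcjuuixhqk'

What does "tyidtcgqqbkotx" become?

dtcgqqbkotxtyi

Each output is the input with this applied: move the first 3 characters to the end (rotate left by 3).
So "tyidtcgqqbkotx" becomes "dtcgqqbkotxtyi".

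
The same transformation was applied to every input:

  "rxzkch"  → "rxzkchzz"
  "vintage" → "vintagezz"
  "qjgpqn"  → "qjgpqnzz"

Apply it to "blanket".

blanketzz

The pattern: append "zz".
Applying that to "blanket" gives "blanketzz".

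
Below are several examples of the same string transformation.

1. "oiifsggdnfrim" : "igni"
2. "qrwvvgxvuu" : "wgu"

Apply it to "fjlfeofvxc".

The rule is to keep one character in every 3, starting at position 3 (positions 3rd, 6th, 9th, ...).
"fjlfeofvxc" → "lox".

lox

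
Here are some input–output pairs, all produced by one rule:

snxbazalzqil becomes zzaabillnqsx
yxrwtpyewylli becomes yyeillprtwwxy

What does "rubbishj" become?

subbhijr

In each case the input is transformed by: sort the characters into alphabetical order, then move the last 2 characters to the front (rotate right by 2).
Starting from "rubbishj": after the first operation, "bbhijrsu"; after the second, "subbhijr".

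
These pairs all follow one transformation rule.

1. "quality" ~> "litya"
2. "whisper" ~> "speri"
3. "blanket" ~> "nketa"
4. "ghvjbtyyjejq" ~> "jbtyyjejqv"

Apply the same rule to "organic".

The pattern: delete the first 2 characters, then move the first character to the end.
"organic" → "ganic" → "anicg".

anicg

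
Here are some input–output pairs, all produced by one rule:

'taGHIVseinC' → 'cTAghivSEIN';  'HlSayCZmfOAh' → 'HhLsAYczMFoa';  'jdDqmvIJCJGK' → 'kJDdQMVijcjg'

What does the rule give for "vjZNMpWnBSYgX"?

xVJznmPwNbsyG

In each case the input is transformed by: flip the case of every letter, then move the last character to the front.
Working it through for "vjZNMpWnBSYgX": intermediate "VJznmPwNbsyGx", final "xVJznmPwNbsyG".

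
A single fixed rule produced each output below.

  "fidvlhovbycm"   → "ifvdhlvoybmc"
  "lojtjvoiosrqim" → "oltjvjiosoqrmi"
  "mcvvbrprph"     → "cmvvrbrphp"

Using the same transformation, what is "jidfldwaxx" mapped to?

Looking at the pairs, the operation is to swap each adjacent pair of characters (1↔2, 3↔4, ...).
On "jidfldwaxx" that produces "ijfddlawxx".

ijfddlawxx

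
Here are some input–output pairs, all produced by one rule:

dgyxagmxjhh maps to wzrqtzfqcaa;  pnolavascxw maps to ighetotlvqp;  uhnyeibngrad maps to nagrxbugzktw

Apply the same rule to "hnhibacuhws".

agabutvnapl

Rule — shift every letter 7 places backward in the alphabet (wrapping around).
So "hnhibacuhws" becomes "agabutvnapl".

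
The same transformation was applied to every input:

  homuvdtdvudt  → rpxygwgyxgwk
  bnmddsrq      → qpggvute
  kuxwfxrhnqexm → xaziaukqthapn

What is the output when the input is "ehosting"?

The transformation: shift every letter 3 places forward in the alphabet (wrapping around), then move the first character to the end.
On "ehosting" that produces "krvwlqjh".

krvwlqjh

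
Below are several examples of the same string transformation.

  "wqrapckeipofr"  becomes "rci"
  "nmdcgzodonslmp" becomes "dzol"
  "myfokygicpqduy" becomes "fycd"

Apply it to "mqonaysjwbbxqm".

oywx

The rule is to delete the last 2 characters, then keep one character in every 3, starting at position 3 (positions 3rd, 6th, 9th, ...).
For "mqonaysjwbbxqm", step one produces "mqonaysjwbbx"; step two turns that into "oywx".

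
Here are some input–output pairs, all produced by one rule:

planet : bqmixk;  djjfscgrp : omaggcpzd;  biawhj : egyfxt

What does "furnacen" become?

Looking at the pairs, the operation is to move the last 2 characters to the front (rotate right by 2), then shift every letter 3 places backward in the alphabet (wrapping around).
"furnacen" → "bkcrokxz".

bkcrokxz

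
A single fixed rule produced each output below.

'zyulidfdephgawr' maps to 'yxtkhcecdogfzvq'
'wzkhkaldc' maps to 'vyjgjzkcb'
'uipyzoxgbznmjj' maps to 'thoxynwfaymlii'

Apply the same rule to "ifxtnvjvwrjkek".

Rule — shift every letter 1 place backward in the alphabet (wrapping around).
On "ifxtnvjvwrjkek" that produces "hewsmuiuvqijdj".

hewsmuiuvqijdj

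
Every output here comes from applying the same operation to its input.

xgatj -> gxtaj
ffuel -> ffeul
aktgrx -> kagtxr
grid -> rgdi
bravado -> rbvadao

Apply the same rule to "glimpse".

What's happening: swap each adjacent pair of characters (1↔2, 3↔4, ...).
"glimpse" → "lgmispe".

lgmispe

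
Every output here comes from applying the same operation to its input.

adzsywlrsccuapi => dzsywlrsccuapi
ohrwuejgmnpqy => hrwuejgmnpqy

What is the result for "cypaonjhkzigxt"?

ypaonjhkzigxt

Looking at the pairs, the operation is to delete the first character.
So "cypaonjhkzigxt" becomes "ypaonjhkzigxt".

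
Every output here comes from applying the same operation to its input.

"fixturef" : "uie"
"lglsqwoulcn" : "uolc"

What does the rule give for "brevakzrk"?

vkb

Looking at the pairs, the operation is to sort the characters into reverse alphabetical order, then keep one character in every 3, starting at position 2 (positions 2nd, 5th, 8th, ...).
So "brevakzrk" becomes "vkb".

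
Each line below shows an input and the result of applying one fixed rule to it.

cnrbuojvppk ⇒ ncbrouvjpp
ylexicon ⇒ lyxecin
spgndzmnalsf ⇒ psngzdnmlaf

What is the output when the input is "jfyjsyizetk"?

fjjyyszite

Looking at the pairs, the operation is to swap each adjacent pair of characters (1↔2, 3↔4, ...), then delete the last character.
Doing the same to "jfyjsyizetk": "fjjyyszite".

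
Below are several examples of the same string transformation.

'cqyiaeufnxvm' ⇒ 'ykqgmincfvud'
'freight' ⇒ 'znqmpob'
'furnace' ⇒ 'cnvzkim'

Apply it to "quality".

The transformation: shift every letter 8 places forward in the alphabet (wrapping around), then swap each adjacent pair of characters (1↔2, 3↔4, ...).
On "quality" that produces "cytibqg".

cytibqg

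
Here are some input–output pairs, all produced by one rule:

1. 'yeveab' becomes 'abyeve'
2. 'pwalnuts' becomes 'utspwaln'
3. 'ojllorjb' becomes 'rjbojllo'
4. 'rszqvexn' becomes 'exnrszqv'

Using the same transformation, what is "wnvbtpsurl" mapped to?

surlwnvbtp

Looking at the pairs, the operation is to move the first character to the end, then swap the front and back halves of the string.
Starting from "wnvbtpsurl": after the first operation, "nvbtpsurlw"; after the second, "surlwnvbtp".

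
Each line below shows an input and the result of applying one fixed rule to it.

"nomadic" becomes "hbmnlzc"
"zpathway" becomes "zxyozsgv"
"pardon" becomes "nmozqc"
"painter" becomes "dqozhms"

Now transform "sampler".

Rule — shift every letter 1 place backward in the alphabet (wrapping around), then move the last 2 characters to the front (rotate right by 2).
On "sampler" that produces "dqrzlok".

dqrzlok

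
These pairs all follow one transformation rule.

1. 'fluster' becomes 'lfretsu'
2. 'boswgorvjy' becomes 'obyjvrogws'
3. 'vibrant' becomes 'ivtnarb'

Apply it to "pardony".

What's happening: reverse the string, then move the last 2 characters to the front (rotate right by 2).
On "pardony": the first step gives "ynodrap", and the second then gives "apynodr".

apynodr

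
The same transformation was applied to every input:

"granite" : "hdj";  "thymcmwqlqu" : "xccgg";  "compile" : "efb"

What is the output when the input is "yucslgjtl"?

kiwj

The transformation: shift every letter 10 places backward in the alphabet (wrapping around), then keep every other character starting from the second (positions 2nd, 4th, 6th, ...).
Starting from "yucslgjtl": after the first operation, "oksibwzjb"; after the second, "kiwj".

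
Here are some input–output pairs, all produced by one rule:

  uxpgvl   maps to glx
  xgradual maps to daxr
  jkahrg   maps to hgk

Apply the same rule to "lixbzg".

The transformation: swap the front and back halves of the string, then keep every other character starting from the first (positions 1st, 3rd, 5th, ...).
Working it through for "lixbzg": intermediate "bzglix", final "bgi".

bgi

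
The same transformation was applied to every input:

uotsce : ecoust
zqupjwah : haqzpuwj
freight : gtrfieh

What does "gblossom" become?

The pattern: swap each adjacent pair of characters (1↔2, 3↔4, ...), then move the last 2 characters to the front (rotate right by 2).
Starting from "gblossom": after the first operation, "bgolssmo"; after the second, "mobgolss".

mobgolss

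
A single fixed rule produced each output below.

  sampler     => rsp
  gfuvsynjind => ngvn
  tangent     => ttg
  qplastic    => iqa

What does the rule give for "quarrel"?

lqr

The rule is to keep one character in every 3, starting at position 1 (positions 1st, 4th, 7th, ...), then move the last character to the front.
For "quarrel", step one produces "qrl"; step two turns that into "lqr".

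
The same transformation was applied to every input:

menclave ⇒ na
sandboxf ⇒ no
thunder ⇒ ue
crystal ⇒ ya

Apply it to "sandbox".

Each output is the input with this applied: keep one character in every 3, starting at position 3 (positions 3rd, 6th, 9th, ...).
Applying that to "sandbox" gives "no".

no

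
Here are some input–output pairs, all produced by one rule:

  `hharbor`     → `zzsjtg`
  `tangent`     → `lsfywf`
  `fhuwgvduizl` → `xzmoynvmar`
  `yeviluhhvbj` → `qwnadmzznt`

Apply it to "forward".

xgjosj

Each output is the input with this applied: delete the last character, then shift every letter 8 places backward in the alphabet (wrapping around).
Starting from "forward": after the first operation, "forwar"; after the second, "xgjosj".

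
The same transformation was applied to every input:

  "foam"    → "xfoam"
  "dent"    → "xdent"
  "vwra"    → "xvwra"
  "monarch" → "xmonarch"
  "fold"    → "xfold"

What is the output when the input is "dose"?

The transformation: prepend "x".
Applying that to "dose" gives "xdose".

xdose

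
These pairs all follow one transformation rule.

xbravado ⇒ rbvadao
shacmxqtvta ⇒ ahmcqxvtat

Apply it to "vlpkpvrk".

plpkrvk

In each case the input is transformed by: delete the first character, then swap each adjacent pair of characters (1↔2, 3↔4, ...).
Working it through for "vlpkpvrk": intermediate "lpkpvrk", final "plpkrvk".
(Check on "shacmxqtvta": → "hacmxqtvta" → "ahmcqxvtat" ✓)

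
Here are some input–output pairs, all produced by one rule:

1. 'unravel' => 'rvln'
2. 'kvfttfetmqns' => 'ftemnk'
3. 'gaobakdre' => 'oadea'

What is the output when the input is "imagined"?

aiei

Rule — move the first 2 characters to the end (rotate left by 2), then keep every other character starting from the first (positions 1st, 3rd, 5th, ...).
On "imagined" that produces "aiei".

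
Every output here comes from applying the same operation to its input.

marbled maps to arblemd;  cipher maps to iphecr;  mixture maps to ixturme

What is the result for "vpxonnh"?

pxonnvh

Rule — swap the first and last characters, then move the first character to the end.
"vpxonnh" → "hpxonnv" → "pxonnvh".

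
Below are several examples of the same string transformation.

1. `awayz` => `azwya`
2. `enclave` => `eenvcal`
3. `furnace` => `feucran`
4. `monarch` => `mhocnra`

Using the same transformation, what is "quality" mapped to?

The rule is to take characters alternately from the front and the back (1st, last, 2nd, 2nd-last, ...).
"quality" → "qyutail".

qyutail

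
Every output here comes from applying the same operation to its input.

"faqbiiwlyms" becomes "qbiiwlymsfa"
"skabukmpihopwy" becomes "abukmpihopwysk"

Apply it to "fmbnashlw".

Each output is the input with this applied: move the first 2 characters to the end (rotate left by 2).
Applying that to "fmbnashlw" gives "bnashlwfm".

bnashlwfm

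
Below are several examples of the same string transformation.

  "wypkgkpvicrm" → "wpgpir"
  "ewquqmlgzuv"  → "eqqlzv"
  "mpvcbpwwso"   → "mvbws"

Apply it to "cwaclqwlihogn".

In each case the input is transformed by: keep every other character starting from the first (positions 1st, 3rd, 5th, ...).
Doing the same to "cwaclqwlihogn": "calwion".

calwion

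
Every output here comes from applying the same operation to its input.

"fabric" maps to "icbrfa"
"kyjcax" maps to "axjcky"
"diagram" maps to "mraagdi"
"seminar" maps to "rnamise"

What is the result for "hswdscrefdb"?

bfdrescwdhs

Each output is the input with this applied: swap each adjacent pair of characters (1↔2, 3↔4, ...), then reverse the string.
On "hswdscrefdb": the first step gives "shdwcserdfb", and the second then gives "bfdrescwdhs".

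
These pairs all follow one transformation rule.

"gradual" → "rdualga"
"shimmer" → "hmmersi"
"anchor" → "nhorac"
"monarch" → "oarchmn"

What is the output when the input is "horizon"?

oizonhr

Each output is the input with this applied: move the first 2 characters to the end (rotate left by 2), then swap the first and last characters.
On "horizon": the first step gives "rizonho", and the second then gives "oizonhr".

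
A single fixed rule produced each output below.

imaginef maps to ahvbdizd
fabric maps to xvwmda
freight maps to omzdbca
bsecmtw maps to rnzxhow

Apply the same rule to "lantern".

The rule is to shift every letter 5 places backward in the alphabet (wrapping around), then swap the first and last characters.
On "lantern": the first step gives "gviozmi", and the second then gives "iviozmg".
(Check on "fabric": → "avwmdx" → "xvwmda" ✓)

iviozmg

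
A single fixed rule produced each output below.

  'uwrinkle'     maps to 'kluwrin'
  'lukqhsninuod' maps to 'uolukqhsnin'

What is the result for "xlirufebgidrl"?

Each output is the input with this applied: delete the last character, then move the last 2 characters to the front (rotate right by 2).
Applying both steps to "xlirufebgidrl": "xlirufebgidr", then "drxlirufebgi".

drxlirufebgi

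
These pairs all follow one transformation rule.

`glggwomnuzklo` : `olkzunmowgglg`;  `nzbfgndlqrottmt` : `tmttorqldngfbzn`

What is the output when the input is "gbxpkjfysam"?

Looking at the pairs, the operation is to reverse the string.
So "gbxpkjfysam" becomes "masyfjkpxbg".

masyfjkpxbg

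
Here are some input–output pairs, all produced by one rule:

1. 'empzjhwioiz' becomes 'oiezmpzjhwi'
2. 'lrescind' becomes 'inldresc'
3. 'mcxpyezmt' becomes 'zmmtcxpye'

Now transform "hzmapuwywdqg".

dqhgzmapuwyw

The transformation: swap the first and last characters, then move the last 3 characters to the front (rotate right by 3).
Applying both steps to "hzmapuwywdqg": "gzmapuwywdqh", then "dqhgzmapuwyw".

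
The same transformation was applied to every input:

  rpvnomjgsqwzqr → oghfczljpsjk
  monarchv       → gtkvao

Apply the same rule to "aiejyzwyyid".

The transformation: delete the first 2 characters, then shift every letter 7 places backward in the alphabet (wrapping around).
"aiejyzwyyid" → "ejyzwyyid" → "xcrsprrbw".

xcrsprrbw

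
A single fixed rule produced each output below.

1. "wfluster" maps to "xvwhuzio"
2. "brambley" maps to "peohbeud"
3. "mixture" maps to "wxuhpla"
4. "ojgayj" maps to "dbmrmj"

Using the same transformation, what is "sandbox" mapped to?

geravdq

In each case the input is transformed by: shift every letter 3 places forward in the alphabet (wrapping around), then move the first 3 characters to the end (rotate left by 3).
On "sandbox" that produces "geravdq".
(Check on "mixture": → "plawxuh" → "wxuhpla" ✓)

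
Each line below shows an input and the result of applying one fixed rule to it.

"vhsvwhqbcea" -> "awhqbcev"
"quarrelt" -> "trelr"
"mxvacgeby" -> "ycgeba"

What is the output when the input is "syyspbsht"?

Each output is the input with this applied: delete the first 3 characters, then swap the first and last characters.
Working it through for "syyspbsht": intermediate "spbsht", final "tpbshs".

tpbshs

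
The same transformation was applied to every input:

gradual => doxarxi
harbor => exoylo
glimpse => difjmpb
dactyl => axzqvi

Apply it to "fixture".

cfuqrob

In each case the input is transformed by: shift every letter 3 places backward in the alphabet (wrapping around).
"fixture" → "cfuqrob".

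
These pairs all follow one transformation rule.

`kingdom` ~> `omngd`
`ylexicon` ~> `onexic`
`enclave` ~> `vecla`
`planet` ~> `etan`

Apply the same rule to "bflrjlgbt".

Looking at the pairs, the operation is to delete the first 2 characters, then move the last 2 characters to the front (rotate right by 2).
"bflrjlgbt" → "lrjlgbt" → "btlrjlg".

btlrjlg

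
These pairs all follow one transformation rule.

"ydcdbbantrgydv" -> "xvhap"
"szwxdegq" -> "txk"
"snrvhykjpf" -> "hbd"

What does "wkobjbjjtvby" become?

eddv

The pattern: shift every letter 6 places backward in the alphabet (wrapping around), then keep one character in every 3, starting at position 2 (positions 2nd, 5th, 8th, ...).
For "wkobjbjjtvby", step one produces "qeivdvddnpvs"; step two turns that into "eddv".
(Check on "snrvhykjpf": → "mhlpbsedjz" → "hbd" ✓)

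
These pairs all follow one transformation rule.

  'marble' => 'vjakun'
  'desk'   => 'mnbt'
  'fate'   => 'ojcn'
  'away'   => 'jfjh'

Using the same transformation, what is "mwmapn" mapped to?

vfvjyw

The pattern: shift every letter 9 places forward in the alphabet (wrapping around).
On "mwmapn" that produces "vfvjyw".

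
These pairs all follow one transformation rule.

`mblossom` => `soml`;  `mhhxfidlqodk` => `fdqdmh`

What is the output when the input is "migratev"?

Looking at the pairs, the operation is to move the first 3 characters to the end (rotate left by 3), then keep every other character starting from the second (positions 2nd, 4th, 6th, ...).
Applying that to "migratev" gives "aemg".

aemg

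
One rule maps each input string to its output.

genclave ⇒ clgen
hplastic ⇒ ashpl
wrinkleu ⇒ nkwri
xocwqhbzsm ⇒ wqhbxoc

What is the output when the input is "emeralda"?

raeme

What's happening: delete the last 3 characters, then move the first 3 characters to the end (rotate left by 3).
For "emeralda", step one produces "emera"; step two turns that into "raeme".
(Check on "wrinkleu": → "wrink" → "nkwri" ✓)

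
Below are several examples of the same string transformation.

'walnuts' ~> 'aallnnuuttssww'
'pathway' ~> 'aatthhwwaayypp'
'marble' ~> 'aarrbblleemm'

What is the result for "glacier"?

llaacciieerrgg

Looking at the pairs, the operation is to move the first character to the end, then double every character.
For "glacier", step one produces "lacierg"; step two turns that into "llaacciieerrgg".
(Check on "walnuts": → "alnutsw" → "aallnnuuttssww" ✓)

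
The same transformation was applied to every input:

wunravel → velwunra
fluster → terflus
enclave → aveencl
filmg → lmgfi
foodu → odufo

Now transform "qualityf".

What's happening: move the last 3 characters to the front (rotate right by 3).
So "qualityf" becomes "tyfquali".

tyfquali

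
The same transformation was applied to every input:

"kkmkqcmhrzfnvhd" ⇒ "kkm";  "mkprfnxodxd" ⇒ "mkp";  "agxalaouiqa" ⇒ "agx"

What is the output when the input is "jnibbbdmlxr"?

jni

The pattern: keep only the first 3 characters.
So "jnibbbdmlxr" becomes "jni".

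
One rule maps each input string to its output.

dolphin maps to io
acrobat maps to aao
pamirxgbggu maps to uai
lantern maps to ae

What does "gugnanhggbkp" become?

What's happening: move the last 2 characters to the front (rotate right by 2), then keep only the vowels.
Doing the same to "gugnanhggbkp": "ua".

ua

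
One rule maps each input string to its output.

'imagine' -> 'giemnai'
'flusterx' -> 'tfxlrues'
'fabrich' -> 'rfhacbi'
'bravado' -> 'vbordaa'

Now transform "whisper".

Looking at the pairs, the operation is to take characters alternately from the front and the back (1st, last, 2nd, 2nd-last, ...), then move the last character to the front.
For "whisper", step one produces "wrheips"; step two turns that into "swrheip".

swrheip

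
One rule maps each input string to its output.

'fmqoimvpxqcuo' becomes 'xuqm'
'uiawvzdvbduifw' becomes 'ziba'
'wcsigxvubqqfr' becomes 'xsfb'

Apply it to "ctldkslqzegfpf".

Looking at the pairs, the operation is to keep one character in every 3, starting at position 3 (positions 3rd, 6th, 9th, ...), then sort the characters into reverse alphabetical order.
Working it through for "ctldkslqzegfpf": intermediate "lszf", final "zslf".

zslf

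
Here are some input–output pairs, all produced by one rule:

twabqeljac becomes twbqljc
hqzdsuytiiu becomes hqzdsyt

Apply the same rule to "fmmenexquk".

fmmnxqk

Looking at the pairs, the operation is to remove every vowel.
For "fmmenexquk" the result is "fmmnxqk".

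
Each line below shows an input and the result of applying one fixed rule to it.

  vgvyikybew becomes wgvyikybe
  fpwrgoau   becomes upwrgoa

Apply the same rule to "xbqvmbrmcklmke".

ebqvmbrmcklmk

Looking at the pairs, the operation is to delete the first character, then move the last character to the front.
Doing the same to "xbqvmbrmcklmke": "ebqvmbrmcklmk".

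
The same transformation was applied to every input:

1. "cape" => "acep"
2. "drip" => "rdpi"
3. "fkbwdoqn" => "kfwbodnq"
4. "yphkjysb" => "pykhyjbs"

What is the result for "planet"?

What's happening: swap each adjacent pair of characters (1↔2, 3↔4, ...).
For "planet" the result is "lpnate".

lpnate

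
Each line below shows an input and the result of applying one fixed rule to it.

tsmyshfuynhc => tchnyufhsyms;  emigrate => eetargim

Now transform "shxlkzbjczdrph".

shprdzcjbzklxh

Rule — move the first character to the end, then reverse the string.
For "shxlkzbjczdrph", step one produces "hxlkzbjczdrphs"; step two turns that into "shprdzcjbzklxh".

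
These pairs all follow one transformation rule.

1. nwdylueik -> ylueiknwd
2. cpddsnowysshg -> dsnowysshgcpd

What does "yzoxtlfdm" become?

The rule is to move the first 3 characters to the end (rotate left by 3).
For "yzoxtlfdm" the result is "xtlfdmyzo".

xtlfdmyzo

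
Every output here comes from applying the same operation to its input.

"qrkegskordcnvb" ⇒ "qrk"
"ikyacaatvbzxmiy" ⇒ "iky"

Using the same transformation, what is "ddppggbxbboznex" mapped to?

The transformation: keep only the first 3 characters.
"ddppggbxbboznex" → "ddp".

ddp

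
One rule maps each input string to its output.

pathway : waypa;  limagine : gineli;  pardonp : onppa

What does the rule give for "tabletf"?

Each output is the input with this applied: move the first 2 characters to the end (rotate left by 2), then delete the first 2 characters.
On "tabletf": the first step gives "bletfta", and the second then gives "etfta".

etfta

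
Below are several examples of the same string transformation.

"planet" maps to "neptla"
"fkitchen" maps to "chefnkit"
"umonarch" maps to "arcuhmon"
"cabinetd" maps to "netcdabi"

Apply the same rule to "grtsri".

Rule — swap the first and last characters, then swap the front and back halves of the string.
Starting from "grtsri": after the first operation, "irtsrg"; after the second, "srgirt".

srgirt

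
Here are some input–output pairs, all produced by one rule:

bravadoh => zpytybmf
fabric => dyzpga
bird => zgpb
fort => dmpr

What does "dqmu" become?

boks

What's happening: shift every letter 2 places backward in the alphabet (wrapping around).
So "dqmu" becomes "boks".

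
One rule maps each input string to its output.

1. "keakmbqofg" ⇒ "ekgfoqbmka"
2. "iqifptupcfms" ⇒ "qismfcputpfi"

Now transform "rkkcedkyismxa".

kraxmsiykdeck

Each output is the input with this applied: move the first 2 characters to the end (rotate left by 2), then reverse the string.
Applying both steps to "rkkcedkyismxa": "kcedkyismxark", then "kraxmsiykdeck".
(Check on "keakmbqofg": → "akmbqofgke" → "ekgfoqbmka" ✓)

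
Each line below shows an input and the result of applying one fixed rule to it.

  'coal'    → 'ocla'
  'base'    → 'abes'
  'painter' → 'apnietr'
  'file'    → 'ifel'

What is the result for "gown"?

Looking at the pairs, the operation is to swap each adjacent pair of characters (1↔2, 3↔4, ...).
Doing the same to "gown": "ognw".

ognw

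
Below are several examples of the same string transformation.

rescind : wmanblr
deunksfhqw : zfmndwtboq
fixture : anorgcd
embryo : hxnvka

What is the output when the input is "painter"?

The rule is to shift every letter 9 places forward in the alphabet (wrapping around), then move the last 2 characters to the front (rotate right by 2).
For "painter", step one produces "yjrwcna"; step two turns that into "nayjrwc".

nayjrwc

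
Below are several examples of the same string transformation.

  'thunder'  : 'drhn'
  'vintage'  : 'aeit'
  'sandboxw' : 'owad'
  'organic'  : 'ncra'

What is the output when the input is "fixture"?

ueit

In each case the input is transformed by: move the last 3 characters to the front (rotate right by 3), then keep every other character starting from the first (positions 1st, 3rd, 5th, ...).
For "fixture", step one produces "urefixt"; step two turns that into "ueit".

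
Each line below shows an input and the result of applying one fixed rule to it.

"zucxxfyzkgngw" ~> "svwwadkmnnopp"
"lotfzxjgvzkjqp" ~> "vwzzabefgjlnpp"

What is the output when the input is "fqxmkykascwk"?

qsvaaacgimno

The pattern: sort the characters into alphabetical order, then shift every letter 10 places backward in the alphabet (wrapping around).
Working it through for "fqxmkykascwk": intermediate "acfkkkmqswxy", final "qsvaaacgimno".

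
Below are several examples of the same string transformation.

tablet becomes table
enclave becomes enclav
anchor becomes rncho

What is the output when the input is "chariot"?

The rule is to delete the first character, then move the last character to the front.
Applying both steps to "chariot": "hariot", then "thario".

thario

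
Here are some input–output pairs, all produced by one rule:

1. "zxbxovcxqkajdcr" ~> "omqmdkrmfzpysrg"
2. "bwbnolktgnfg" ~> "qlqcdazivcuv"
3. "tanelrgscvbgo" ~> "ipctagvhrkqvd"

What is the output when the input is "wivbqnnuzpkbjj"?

lxkqfccjoezqyy

In each case the input is transformed by: shift every letter 11 places backward in the alphabet (wrapping around).
Doing the same to "wivbqnnuzpkbjj": "lxkqfccjoezqyy".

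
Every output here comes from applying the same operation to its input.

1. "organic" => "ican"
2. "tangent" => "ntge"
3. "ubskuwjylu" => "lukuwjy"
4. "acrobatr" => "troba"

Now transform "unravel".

Rule — delete the first 3 characters, then move the last 2 characters to the front (rotate right by 2).
Starting from "unravel": after the first operation, "avel"; after the second, "elav".

elav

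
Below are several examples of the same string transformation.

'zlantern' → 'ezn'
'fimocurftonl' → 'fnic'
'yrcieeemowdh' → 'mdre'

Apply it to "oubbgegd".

eob

The rule is to swap the front and back halves of the string, then keep one character in every 3, starting at position 2 (positions 2nd, 5th, 8th, ...).
For "oubbgegd", step one produces "gegdoubb"; step two turns that into "eob".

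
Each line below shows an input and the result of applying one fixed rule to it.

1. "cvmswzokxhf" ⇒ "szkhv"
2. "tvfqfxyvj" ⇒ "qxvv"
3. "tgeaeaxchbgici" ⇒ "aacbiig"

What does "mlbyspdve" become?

ypvl

What's happening: keep every other character starting from the second (positions 2nd, 4th, 6th, ...), then move the first character to the end.
Applying both steps to "mlbyspdve": "lypv", then "ypvl".
(Check on "tvfqfxyvj": → "vqxv" → "qxvv" ✓)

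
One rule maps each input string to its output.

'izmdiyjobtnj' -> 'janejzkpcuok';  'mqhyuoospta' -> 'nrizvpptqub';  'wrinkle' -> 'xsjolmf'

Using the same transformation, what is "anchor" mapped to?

The rule is to shift every letter 1 place forward in the alphabet (wrapping around).
So "anchor" becomes "bodips".

bodips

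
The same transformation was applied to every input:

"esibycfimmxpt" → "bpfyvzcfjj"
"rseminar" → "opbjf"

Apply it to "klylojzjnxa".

Rule — delete the last 3 characters, then shift every letter 3 places backward in the alphabet (wrapping around).
Working it through for "klylojzjnxa": intermediate "klylojzj", final "hivilgwg".

hivilgwg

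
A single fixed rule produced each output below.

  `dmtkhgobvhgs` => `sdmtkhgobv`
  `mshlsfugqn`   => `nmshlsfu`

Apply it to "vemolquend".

Each output is the input with this applied: move the last 3 characters to the front (rotate right by 3), then delete the first 2 characters.
For "vemolquend", step one produces "endvemolqu"; step two turns that into "dvemolqu".

dvemolqu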